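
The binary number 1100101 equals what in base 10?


1100101 in decimal = 101

101


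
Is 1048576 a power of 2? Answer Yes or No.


0b100000000000000000000. Only one bit set => Yes

Yes


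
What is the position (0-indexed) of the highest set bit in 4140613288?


0b11110110110011001011111010101000. Highest set bit at position 31

31


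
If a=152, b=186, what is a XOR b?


152 ^ 186 = 34

34


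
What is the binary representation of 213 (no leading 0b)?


213 = 11010101 in binary

11010101


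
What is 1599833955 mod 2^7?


1599833955 & 127 = 99

99


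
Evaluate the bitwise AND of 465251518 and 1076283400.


0b11011101110110010110010111110 & 0b1000000001001101100100000001000 = 0b1000100000100000001000 = 2230280

2230280


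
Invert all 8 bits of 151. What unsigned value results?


151 ^ 255 = 104

104


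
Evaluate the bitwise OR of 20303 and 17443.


0b100111101001111 | 0b100010000100011 = 0b100111101101111 = 20335

20335


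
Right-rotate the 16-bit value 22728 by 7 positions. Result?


Rotate 0b101100011001000 right by 7 (16-bit) = 0b1001000010110001 = 37041

37041


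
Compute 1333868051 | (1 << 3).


1333868051 | (1 << 3) = 1333868051 | 8 = 1333868059

1333868059


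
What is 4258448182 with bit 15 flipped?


4258448182 ^ (1 << 15) = 4258448182 ^ 32768 = 4258415414

4258415414


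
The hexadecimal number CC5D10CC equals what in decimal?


CC5D10CC hex = 3428651212 decimal

3428651212


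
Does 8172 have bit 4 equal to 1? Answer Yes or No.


0b1111111101100, bit 4 = 0. No

No


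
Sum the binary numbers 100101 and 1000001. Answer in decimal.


100101 + 1000001 = 1100110 = 102

102


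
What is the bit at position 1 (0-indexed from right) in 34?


0b100010, position 1 = 1

1


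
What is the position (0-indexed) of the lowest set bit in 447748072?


0b11010101100000001011111101000. Lowest set bit at position 3

3


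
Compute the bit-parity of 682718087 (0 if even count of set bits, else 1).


0b101000101100010111001110000111 has 15 ones => parity 1

1


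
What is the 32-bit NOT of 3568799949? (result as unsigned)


~0b11010100101101111001000011001101 = 0b101011010010000110111100110010 = 726167346 (32-bit unsigned)

726167346


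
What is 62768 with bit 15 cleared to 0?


62768 & ~(1 << 15) = 30000

30000


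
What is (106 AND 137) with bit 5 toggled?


Step 1: 106 & 137 = 8
Step 2: 8 ^ (1 << 5) = 8 ^ 32 = 40

40


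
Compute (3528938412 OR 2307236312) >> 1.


Step 1: 3528938412 | 2307236312 = 3688363004
Step 2: 3688363004 >> 1 = 1844181502

1844181502


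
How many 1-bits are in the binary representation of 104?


0b1101000 has 3 set bits

3


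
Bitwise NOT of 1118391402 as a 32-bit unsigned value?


~0b1000010101010010100110001101010 = 0b10111101010101101011001110010101 = 3176575893 (32-bit unsigned)

3176575893


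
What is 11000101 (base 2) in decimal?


11000101 in decimal = 197

197


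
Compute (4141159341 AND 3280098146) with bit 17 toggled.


Step 1: 4141159341 & 3280098146 = 3263173408
Step 2: 3263173408 ^ (1 << 17) = 3263173408 ^ 131072 = 3263304480

3263304480


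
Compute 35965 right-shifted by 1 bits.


0b1000110001111101 >> 1 = 0b100011000111110 = 17982

17982


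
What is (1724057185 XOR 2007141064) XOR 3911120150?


Step 1: 1724057185 ^ 2007141064 = 291605673
Step 2: 291605673 ^ 3911120150 = 4169103807

4169103807


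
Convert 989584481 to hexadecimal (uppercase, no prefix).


989584481 = 3AFBDC61 hex

3AFBDC61


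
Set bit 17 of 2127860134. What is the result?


2127860134 | (1 << 17) = 2127860134 | 131072 = 2127991206

2127991206


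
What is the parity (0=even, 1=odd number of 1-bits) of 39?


0b100111 has 4 ones => parity 0

0


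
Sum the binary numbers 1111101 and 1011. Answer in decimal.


1111101 + 1011 = 10001000 = 136

136


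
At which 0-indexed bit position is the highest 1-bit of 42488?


0b1010010111111000. Highest set bit at position 15

15


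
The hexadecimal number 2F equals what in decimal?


2F hex = 47 decimal

47


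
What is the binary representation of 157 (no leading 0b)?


157 = 10011101 in binary

10011101


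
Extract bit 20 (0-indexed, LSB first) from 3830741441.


0b11100100010101000111100111000001, position 20 = 1

1


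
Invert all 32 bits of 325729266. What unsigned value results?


325729266 ^ 4294967295 = 3969238029

3969238029


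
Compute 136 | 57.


0b10001000 | 0b111001 = 0b10111001 = 185

185


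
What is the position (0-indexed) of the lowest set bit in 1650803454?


0b1100010011001010100001011111110. Lowest set bit at position 1

1


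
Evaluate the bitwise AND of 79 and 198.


0b1001111 & 0b11000110 = 0b1000110 = 70

70


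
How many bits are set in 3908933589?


0b11101000111111011001011111010101 has 21 set bits

21


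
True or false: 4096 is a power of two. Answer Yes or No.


0b1000000000000. Only one bit set => Yes

Yes


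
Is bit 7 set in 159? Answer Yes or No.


0b10011111, bit 7 = 1. Yes

Yes


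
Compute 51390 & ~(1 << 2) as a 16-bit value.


51390 & ~(1 << 2) = 51386

51386


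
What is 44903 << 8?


0b1010111101100111 << 8 = 0b101011110110011100000000 = 11495168

11495168


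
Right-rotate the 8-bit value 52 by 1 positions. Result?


Rotate 0b110100 right by 1 (8-bit) = 0b11010 = 26

26


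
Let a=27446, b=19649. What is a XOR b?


27446 ^ 19649 = 10231

10231


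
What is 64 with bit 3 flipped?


64 ^ (1 << 3) = 64 ^ 8 = 72

72


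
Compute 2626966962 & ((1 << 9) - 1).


2626966962 & 511 = 434

434


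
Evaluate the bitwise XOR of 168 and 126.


0b10101000 ^ 0b1111110 = 0b11010110 = 214

214


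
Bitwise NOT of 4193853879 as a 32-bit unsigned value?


~0b11111001111110010010000110110111 = 0b110000001101101111001001000 = 101113416 (32-bit unsigned)

101113416


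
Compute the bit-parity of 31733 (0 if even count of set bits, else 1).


0b111101111110101 has 12 ones => parity 0

0


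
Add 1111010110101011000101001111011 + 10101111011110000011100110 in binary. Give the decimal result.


1111010110101011000101001111011 + 10101111011110000011100110 = 1111101100100110110101101100001 = 2106813281

2106813281


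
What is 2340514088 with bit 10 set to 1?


2340514088 | (1 << 10) = 2340514088 | 1024 = 2340515112

2340515112


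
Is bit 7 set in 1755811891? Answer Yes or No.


0b1101000101001111001000000110011, bit 7 = 0. No

No


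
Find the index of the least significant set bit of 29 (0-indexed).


0b11101. Lowest set bit at position 0

0


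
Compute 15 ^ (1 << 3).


15 ^ (1 << 3) = 15 ^ 8 = 7

7


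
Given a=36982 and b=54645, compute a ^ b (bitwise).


36982 ^ 54645 = 17667

17667


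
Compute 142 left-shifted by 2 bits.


0b10001110 << 2 = 0b1000111000 = 568

568


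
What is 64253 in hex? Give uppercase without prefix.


64253 = FAFD hex

FAFD


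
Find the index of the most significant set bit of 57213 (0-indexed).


0b1101111101111101. Highest set bit at position 15

15


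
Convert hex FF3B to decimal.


FF3B hex = 65339 decimal

65339


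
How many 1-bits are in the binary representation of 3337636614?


0b11000110111100000100101100000110 has 14 set bits

14


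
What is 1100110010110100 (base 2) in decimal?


1100110010110100 in decimal = 52404

52404


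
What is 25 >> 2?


0b11001 >> 2 = 0b110 = 6

6


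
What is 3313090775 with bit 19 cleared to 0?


3313090775 & ~(1 << 19) = 3312566487

3312566487


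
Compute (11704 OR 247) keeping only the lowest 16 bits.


Step 1: 11704 | 247 = 11775
Step 2: 11775 & 65535 = 11775

11775


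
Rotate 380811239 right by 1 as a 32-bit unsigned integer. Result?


Rotate 0b10110101100101011011111100111 right by 1 (32-bit) = 0b10001011010110010101101111110011 = 2337889267

2337889267


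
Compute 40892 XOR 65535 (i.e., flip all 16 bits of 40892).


40892 ^ 65535 = 24643

24643


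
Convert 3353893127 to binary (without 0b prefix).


3353893127 = 11000111111010000101100100000111 in binary

11000111111010000101100100000111


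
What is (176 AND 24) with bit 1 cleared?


Step 1: 176 & 24 = 16
Step 2: 16 & ~(1 << 1) = 16

16


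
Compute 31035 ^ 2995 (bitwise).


0b111100100111011 ^ 0b101110110011 = 0b111001010001000 = 29320

29320


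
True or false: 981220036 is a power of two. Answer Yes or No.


0b111010011111000011101011000100. Multiple bits set => No

No


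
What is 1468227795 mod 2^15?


1468227795 & 32767 = 24787

24787


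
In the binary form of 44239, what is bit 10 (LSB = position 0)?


0b1010110011001111, position 10 = 1

1


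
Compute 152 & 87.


0b10011000 & 0b1010111 = 0b10000 = 16

16


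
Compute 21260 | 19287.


0b101001100001100 | 0b100101101010111 = 0b101101101011111 = 23391

23391


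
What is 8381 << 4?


0b10000010111101 << 4 = 0b100000101111010000 = 134096

134096


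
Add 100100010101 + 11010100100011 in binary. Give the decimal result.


100100010101 + 11010100100011 = 11111000111000 = 15928

15928


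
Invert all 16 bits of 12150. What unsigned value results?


12150 ^ 65535 = 53385

53385


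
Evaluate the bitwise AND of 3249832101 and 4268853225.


0b11000001101101001000000010100101 & 0b11111110011100011000011111101001 = 0b11000000001100001000000010100001 = 3224404129

3224404129


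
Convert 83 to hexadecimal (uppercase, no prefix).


83 = 53 hex

53


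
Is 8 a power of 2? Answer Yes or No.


0b1000. Only one bit set => Yes

Yes


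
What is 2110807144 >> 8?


0b1111101110100000101110001101000 >> 8 = 0b11111011101000001011100 = 8245340

8245340


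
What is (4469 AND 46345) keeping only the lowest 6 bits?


Step 1: 4469 & 46345 = 4353
Step 2: 4353 & 63 = 1

1


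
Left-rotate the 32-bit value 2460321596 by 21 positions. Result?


Rotate 0b10010010101001011000011100111100 left by 21 (32-bit) = 0b11100111100100100101010010110000 = 3885126832

3885126832


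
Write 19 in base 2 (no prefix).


19 = 10011 in binary

10011


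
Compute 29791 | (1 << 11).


29791 | (1 << 11) = 29791 | 2048 = 31839

31839


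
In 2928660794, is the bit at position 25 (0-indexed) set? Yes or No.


0b10101110100011111101000100111010, bit 25 = 1. Yes

Yes


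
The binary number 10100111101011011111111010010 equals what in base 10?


10100111101011011111111010010 in decimal = 351649746

351649746


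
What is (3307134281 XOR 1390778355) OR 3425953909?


Step 1: 3307134281 ^ 1390778355 = 2549828282
Step 2: 2549828282 | 3425953909 = 3757828863

3757828863


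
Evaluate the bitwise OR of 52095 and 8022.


0b1100101101111111 | 0b1111101010110 = 0b1101111101111111 = 57215

57215


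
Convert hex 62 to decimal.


62 hex = 98 decimal

98


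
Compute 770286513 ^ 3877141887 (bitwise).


0b101101111010011010001110110001 ^ 0b11100111000110000111110101111111 = 0b11001010111100011101111011001110 = 3404848846

3404848846


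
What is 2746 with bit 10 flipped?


2746 ^ (1 << 10) = 2746 ^ 1024 = 3770

3770


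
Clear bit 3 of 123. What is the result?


123 & ~(1 << 3) = 115

115


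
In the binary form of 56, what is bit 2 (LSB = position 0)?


0b111000, position 2 = 0

0


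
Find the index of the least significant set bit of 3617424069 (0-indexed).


0b11010111100111011000001011000101. Lowest set bit at position 0

0


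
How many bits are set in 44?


0b101100 has 3 set bits

3


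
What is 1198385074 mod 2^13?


1198385074 & 8191 = 1970

1970


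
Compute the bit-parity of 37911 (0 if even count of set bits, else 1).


0b1001010000010111 has 7 ones => parity 1

1


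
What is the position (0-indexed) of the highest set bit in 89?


0b1011001. Highest set bit at position 6

6


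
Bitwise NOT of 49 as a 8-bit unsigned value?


~0b110001 = 0b11001110 = 206 (8-bit unsigned)

206


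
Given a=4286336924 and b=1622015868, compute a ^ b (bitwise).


4286336924 ^ 1622015868 = 2681319648

2681319648


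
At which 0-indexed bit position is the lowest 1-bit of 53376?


0b1101000010000000. Lowest set bit at position 7

7


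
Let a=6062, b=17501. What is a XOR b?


6062 ^ 17501 = 21491

21491


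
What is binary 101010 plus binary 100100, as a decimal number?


101010 + 100100 = 1001110 = 78

78


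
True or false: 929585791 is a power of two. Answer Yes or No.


0b110111011010000101101001111111. Multiple bits set => No

No


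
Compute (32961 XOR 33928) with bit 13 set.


Step 1: 32961 ^ 33928 = 1097
Step 2: 1097 | (1 << 13) = 1097 | 8192 = 9289

9289


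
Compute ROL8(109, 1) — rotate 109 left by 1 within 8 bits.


Rotate 0b1101101 left by 1 (8-bit) = 0b11011010 = 218

218


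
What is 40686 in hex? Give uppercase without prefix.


40686 = 9EEE hex

9EEE


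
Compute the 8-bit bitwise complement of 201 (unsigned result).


~0b11001001 = 0b110110 = 54 (8-bit unsigned)

54


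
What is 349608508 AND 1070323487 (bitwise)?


0b10100110101101001101000111100 & 0b111111110010111101011100011111 = 0b10100110000101001001000011100 = 348295708

348295708


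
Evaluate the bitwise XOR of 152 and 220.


0b10011000 ^ 0b11011100 = 0b1000100 = 68

68


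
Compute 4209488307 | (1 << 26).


4209488307 | (1 << 26) = 4209488307 | 67108864 = 4276597171

4276597171


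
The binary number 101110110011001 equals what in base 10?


101110110011001 in decimal = 23961

23961


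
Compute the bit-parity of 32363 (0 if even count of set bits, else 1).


0b111111001101011 has 11 ones => parity 1

1


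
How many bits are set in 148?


0b10010100 has 3 set bits

3


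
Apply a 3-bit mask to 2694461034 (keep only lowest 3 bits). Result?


2694461034 & 7 = 2

2


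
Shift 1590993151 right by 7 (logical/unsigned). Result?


0b1011110110101001010000011111111 >> 7 = 0b101111011010100101000001 = 12429633

12429633


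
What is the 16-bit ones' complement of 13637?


13637 ^ 65535 = 51898

51898


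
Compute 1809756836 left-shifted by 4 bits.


0b1101011110111101011001010100100 << 4 = 0b11010111101111010110010101001000000 = 28956109376

28956109376


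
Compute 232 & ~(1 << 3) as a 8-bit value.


232 & ~(1 << 3) = 224

224


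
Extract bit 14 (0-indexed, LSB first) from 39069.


0b1001100010011101, position 14 = 0

0


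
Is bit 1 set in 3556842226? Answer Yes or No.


0b11010100000000010001101011110010, bit 1 = 1. Yes

Yes


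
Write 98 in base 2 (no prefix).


98 = 1100010 in binary

1100010


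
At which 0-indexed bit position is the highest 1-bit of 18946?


0b100101000000010. Highest set bit at position 14

14


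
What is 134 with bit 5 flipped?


134 ^ (1 << 5) = 134 ^ 32 = 166

166


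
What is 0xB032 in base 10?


B032 hex = 45106 decimal

45106


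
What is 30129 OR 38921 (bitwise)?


0b111010110110001 | 0b1001100000001001 = 0b1111110110111001 = 64953

64953


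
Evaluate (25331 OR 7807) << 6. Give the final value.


Step 1: 25331 | 7807 = 32511
Step 2: 32511 << 6 = 2080704

2080704


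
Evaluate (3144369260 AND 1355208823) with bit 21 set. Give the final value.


Step 1: 3144369260 & 1355208823 = 272777316
Step 2: 272777316 | (1 << 21) = 272777316 | 2097152 = 274874468

274874468


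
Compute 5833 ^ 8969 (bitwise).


0b1011011001001 ^ 0b10001100001001 = 0b11010111000000 = 13760

13760


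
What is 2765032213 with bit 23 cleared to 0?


2765032213 & ~(1 << 23) = 2756643605

2756643605


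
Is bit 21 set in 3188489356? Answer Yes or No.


0b10111110000011000111110010001100, bit 21 = 0. No

No


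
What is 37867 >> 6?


0b1001001111101011 >> 6 = 0b1001001111 = 591

591


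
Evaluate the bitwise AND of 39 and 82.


0b100111 & 0b1010010 = 0b10 = 2

2


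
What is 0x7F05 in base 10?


7F05 hex = 32517 decimal

32517


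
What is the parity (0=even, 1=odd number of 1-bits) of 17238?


0b100001101010110 has 7 ones => parity 1

1


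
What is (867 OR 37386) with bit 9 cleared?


Step 1: 867 | 37386 = 37739
Step 2: 37739 & ~(1 << 9) = 37227

37227


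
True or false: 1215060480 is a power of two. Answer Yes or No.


0b1001000011011000101101000000000. Multiple bits set => No

No


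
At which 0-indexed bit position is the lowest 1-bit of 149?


0b10010101. Lowest set bit at position 0

0


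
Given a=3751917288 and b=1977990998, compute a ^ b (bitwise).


3751917288 ^ 1977990998 = 2856585662

2856585662


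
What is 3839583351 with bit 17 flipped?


3839583351 ^ (1 << 17) = 3839583351 ^ 131072 = 3839452279

3839452279


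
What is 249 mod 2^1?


249 & 1 = 1

1


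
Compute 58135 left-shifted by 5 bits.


0b1110001100010111 << 5 = 0b111000110001011100000 = 1860320

1860320


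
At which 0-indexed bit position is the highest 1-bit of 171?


0b10101011. Highest set bit at position 7

7


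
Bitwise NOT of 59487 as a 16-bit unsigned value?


~0b1110100001011111 = 0b1011110100000 = 6048 (16-bit unsigned)

6048


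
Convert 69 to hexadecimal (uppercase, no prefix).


69 = 45 hex

45


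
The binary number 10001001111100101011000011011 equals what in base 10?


10001001111100101011000011011 in decimal = 289297947

289297947


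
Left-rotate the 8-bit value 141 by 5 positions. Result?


Rotate 0b10001101 left by 5 (8-bit) = 0b10110001 = 177

177


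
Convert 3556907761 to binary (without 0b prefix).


3556907761 = 11010100000000100001101011110001 in binary

11010100000000100001101011110001


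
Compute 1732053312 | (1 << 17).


1732053312 | (1 << 17) = 1732053312 | 131072 = 1732184384

1732184384


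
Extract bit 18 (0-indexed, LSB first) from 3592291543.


0b11010110000111100000010011010111, position 18 = 1

1


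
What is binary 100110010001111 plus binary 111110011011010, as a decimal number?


100110010001111 + 111110011011010 = 1100100101101001 = 51561

51561


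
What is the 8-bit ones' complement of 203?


203 ^ 255 = 52

52


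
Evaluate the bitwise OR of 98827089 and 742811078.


0b101111000111111101101010001 | 0b101100010001100110010111000110 = 0b101101111001111111111111010111 = 770179031

770179031


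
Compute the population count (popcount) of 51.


0b110011 has 4 set bits

4


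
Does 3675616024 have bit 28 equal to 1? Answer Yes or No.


0b11011011000101010111001100011000, bit 28 = 1. Yes

Yes


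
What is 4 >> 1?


0b100 >> 1 = 0b10 = 2

2


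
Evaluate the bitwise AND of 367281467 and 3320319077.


0b10101111001000100010100111011 & 0b11000101111010000000110001100101 = 0b101111000000000010000100001 = 98567201

98567201


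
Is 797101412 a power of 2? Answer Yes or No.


0b101111100000101100110101100100. Multiple bits set => No

No


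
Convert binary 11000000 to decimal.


11000000 in decimal = 192

192


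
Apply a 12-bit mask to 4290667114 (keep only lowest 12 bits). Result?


4290667114 & 4095 = 618

618


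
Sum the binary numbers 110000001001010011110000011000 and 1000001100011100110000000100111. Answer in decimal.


110000001001010011110000011000 + 1000001100011100110000000100111 = 1110001101100111001110000111111 = 1907596351

1907596351


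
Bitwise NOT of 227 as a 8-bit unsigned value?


~0b11100011 = 0b11100 = 28 (8-bit unsigned)

28


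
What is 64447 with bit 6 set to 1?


64447 | (1 << 6) = 64447 | 64 = 64511

64511


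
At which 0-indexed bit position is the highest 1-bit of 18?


0b10010. Highest set bit at position 4

4


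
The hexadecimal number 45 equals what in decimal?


45 hex = 69 decimal

69


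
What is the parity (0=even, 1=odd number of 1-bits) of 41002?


0b1010000000101010 has 5 ones => parity 1

1


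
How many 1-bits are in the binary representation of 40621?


0b1001111010101101 has 10 set bits

10


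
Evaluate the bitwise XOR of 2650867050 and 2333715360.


0b10011110000000010000010101101010 ^ 0b10001011000110011010101110100000 = 0b10101000110001010111011001010 = 353939146

353939146


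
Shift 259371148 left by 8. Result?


0b1111011101011011000010001100 << 8 = 0b111101110101101100001000110000000000 = 66399013888

66399013888


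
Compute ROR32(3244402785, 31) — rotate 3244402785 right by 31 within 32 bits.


Rotate 0b11000001011000011010100001100001 right by 31 (32-bit) = 0b10000010110000110101000011000011 = 2193838275

2193838275


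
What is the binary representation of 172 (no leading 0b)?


172 = 10101100 in binary

10101100


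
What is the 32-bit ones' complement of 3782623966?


3782623966 ^ 4294967295 = 512343329

512343329


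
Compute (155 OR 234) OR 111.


Step 1: 155 | 234 = 251
Step 2: 251 | 111 = 255

255


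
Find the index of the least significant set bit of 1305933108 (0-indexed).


0b1001101110101101111010100110100. Lowest set bit at position 2

2


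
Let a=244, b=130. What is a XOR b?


244 ^ 130 = 118

118


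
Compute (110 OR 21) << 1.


Step 1: 110 | 21 = 127
Step 2: 127 << 1 = 254

254


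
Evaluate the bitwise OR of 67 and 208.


0b1000011 | 0b11010000 = 0b11010011 = 211

211


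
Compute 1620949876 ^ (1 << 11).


1620949876 ^ (1 << 11) = 1620949876 ^ 2048 = 1620947828

1620947828


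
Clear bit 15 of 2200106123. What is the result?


2200106123 & ~(1 << 15) = 2200073355

2200073355


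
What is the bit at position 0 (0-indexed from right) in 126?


0b1111110, position 0 = 0

0


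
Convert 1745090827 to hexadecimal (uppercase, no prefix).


1745090827 = 6803F90B hex

6803F90B


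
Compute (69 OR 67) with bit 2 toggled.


Step 1: 69 | 67 = 71
Step 2: 71 ^ (1 << 2) = 71 ^ 4 = 67

67


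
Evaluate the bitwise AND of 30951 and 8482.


0b111100011100111 & 0b10000100100010 = 0b10000000100010 = 8226

8226


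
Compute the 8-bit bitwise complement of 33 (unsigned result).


~0b100001 = 0b11011110 = 222 (8-bit unsigned)

222


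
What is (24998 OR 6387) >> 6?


Step 1: 24998 | 6387 = 31223
Step 2: 31223 >> 6 = 487

487


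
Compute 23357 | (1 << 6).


23357 | (1 << 6) = 23357 | 64 = 23421

23421


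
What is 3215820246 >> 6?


0b10111111101011011000010111010110 >> 6 = 0b10111111101011011000010111 = 50247191

50247191


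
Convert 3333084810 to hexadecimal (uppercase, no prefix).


3333084810 = C6AAD68A hex

C6AAD68A


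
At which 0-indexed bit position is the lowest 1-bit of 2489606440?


0b10010100011001000110000100101000. Lowest set bit at position 3

3


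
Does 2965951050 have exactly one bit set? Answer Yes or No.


0b10110000110010001101001001001010. Multiple bits set => No

No


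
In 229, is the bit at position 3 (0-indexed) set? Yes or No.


0b11100101, bit 3 = 0. No

No


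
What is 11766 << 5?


0b10110111110110 << 5 = 0b1011011111011000000 = 376512

376512


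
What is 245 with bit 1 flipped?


245 ^ (1 << 1) = 245 ^ 2 = 247

247


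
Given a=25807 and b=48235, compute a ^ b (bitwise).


25807 ^ 48235 = 55460

55460


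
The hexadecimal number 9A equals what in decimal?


9A hex = 154 decimal

154


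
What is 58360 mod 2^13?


58360 & 8191 = 1016

1016


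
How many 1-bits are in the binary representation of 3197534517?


0b10111110100101101000000100110101 has 16 set bits

16


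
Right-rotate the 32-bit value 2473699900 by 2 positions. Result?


Rotate 0b10010011011100011010101000111100 right by 2 (32-bit) = 0b100100110111000110101010001111 = 618424975

618424975


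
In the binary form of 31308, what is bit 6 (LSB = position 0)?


0b111101001001100, position 6 = 1

1


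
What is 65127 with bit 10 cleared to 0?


65127 & ~(1 << 10) = 64103

64103


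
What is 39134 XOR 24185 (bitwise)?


0b1001100011011110 ^ 0b101111001111001 = 0b1100011010100111 = 50855

50855


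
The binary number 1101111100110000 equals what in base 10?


1101111100110000 in decimal = 57136

57136


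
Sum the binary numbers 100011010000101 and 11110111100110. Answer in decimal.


100011010000101 + 11110111100110 = 1000010001101011 = 33899

33899


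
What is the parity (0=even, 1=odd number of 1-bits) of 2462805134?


0b10010010110010110110110010001110 has 16 ones => parity 0

0


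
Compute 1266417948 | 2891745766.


0b1001011011111000000000100011100 | 0b10101100010111001000100111100110 = 0b11101111011111001000100111111110 = 4017916414

4017916414


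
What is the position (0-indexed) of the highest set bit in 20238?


0b100111100001110. Highest set bit at position 14

14


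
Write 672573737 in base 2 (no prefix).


672573737 = 101000000101101010100100101001 in binary

101000000101101010100100101001


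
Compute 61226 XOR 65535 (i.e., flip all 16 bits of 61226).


61226 ^ 65535 = 4309

4309


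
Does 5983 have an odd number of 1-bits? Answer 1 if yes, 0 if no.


0b1011101011111 has 10 ones => parity 0

0


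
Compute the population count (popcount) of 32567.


0b111111100110111 has 12 set bits

12


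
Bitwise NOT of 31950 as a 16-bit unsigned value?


~0b111110011001110 = 0b1000001100110001 = 33585 (16-bit unsigned)

33585


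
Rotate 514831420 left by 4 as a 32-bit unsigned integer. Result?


Rotate 0b11110101011111011010000111100 left by 4 (32-bit) = 0b11101010111110110100001111000001 = 3942335425

3942335425


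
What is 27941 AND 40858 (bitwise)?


0b110110100100101 & 0b1001111110011010 = 0b110100000000 = 3328

3328


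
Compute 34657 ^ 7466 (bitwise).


0b1000011101100001 ^ 0b1110100101010 = 0b1001101001001011 = 39499

39499


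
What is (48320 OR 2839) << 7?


Step 1: 48320 | 2839 = 49111
Step 2: 49111 << 7 = 6286208

6286208


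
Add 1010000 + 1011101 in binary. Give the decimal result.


1010000 + 1011101 = 10101101 = 173

173


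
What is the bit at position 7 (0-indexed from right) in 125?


0b1111101, position 7 = 0

0


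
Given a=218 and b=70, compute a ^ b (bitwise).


218 ^ 70 = 156

156


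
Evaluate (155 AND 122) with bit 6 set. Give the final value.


Step 1: 155 & 122 = 26
Step 2: 26 | (1 << 6) = 26 | 64 = 90

90


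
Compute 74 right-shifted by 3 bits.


0b1001010 >> 3 = 0b1001 = 9

9


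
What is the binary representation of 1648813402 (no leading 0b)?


1648813402 = 1100010010001101110010101011010 in binary

1100010010001101110010101011010


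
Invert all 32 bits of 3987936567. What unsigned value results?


3987936567 ^ 4294967295 = 307030728

307030728


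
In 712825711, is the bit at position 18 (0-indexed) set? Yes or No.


0b101010011111001101101101101111, bit 18 = 1. Yes

Yes


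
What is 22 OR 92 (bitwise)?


0b10110 | 0b1011100 = 0b1011110 = 94

94


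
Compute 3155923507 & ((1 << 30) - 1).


3155923507 & 1073741823 = 1008439859

1008439859


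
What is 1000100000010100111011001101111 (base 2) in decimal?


1000100000010100111011001101111 in decimal = 1141536367

1141536367


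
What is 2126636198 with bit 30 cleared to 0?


2126636198 & ~(1 << 30) = 1052894374

1052894374


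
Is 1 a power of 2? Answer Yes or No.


0b1. Only one bit set => Yes

Yes


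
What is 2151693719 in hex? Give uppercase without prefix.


2151693719 = 80403D97 hex

80403D97


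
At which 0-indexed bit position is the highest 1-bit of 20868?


0b101000110000100. Highest set bit at position 14

14


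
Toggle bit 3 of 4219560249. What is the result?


4219560249 ^ (1 << 3) = 4219560249 ^ 8 = 4219560241

4219560241


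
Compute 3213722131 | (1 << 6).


3213722131 | (1 << 6) = 3213722131 | 64 = 3213722195

3213722195


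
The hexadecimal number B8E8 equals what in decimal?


B8E8 hex = 47336 decimal

47336


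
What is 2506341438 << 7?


0b10010101011000111011110000111110 << 7 = 0b100101010110001110111100001111100000000 = 320811704064

320811704064


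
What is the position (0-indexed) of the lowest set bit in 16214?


0b11111101010110. Lowest set bit at position 1

1


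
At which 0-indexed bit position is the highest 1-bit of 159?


0b10011111. Highest set bit at position 7

7


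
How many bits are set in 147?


0b10010011 has 4 set bits

4


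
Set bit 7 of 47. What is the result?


47 | (1 << 7) = 47 | 128 = 175

175


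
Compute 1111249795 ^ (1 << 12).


1111249795 ^ (1 << 12) = 1111249795 ^ 4096 = 1111245699

1111245699


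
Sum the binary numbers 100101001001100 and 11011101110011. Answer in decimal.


100101001001100 + 11011101110011 = 1000000110111111 = 33215

33215


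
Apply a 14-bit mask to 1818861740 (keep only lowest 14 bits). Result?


1818861740 & 16383 = 8364

8364


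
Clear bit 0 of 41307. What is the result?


41307 & ~(1 << 0) = 41306

41306


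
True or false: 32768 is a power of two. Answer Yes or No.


0b1000000000000000. Only one bit set => Yes

Yes


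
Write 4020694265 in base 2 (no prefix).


4020694265 = 11101111101001101110110011111001 in binary

11101111101001101110110011111001


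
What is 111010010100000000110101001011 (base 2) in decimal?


111010010100000000110101001011 in decimal = 978324811

978324811


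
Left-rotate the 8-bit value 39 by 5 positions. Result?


Rotate 0b100111 left by 5 (8-bit) = 0b11100100 = 228

228


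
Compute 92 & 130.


0b1011100 & 0b10000010 = 0b0 = 0

0


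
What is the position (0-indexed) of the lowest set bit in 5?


0b101. Lowest set bit at position 0

0


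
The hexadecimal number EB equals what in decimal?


EB hex = 235 decimal

235


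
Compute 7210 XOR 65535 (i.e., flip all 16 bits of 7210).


7210 ^ 65535 = 58325

58325


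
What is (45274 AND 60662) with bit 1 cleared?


Step 1: 45274 & 60662 = 41170
Step 2: 41170 & ~(1 << 1) = 41168

41168


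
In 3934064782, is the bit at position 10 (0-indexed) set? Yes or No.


0b11101010011111010001000010001110, bit 10 = 0. No

No


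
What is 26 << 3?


0b11010 << 3 = 0b11010000 = 208

208


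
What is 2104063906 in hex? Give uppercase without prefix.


2104063906 = 7D6977A2 hex

7D6977A2


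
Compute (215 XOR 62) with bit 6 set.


Step 1: 215 ^ 62 = 233
Step 2: 233 | (1 << 6) = 233 | 64 = 233

233


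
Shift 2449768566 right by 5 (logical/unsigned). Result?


0b10010010000001001000000001110110 >> 5 = 0b100100100000010010000000011 = 76555267

76555267


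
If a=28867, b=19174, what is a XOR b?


28867 ^ 19174 = 14885

14885


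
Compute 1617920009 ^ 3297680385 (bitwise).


0b1100000011011111000000000001001 ^ 0b11000100100011101001110000000001 = 0b10100100111000010001110000001000 = 2766216200

2766216200


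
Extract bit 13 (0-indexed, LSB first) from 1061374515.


0b111111010000110100101000110011, position 13 = 0

0


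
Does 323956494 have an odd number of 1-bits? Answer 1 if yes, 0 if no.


0b10011010011110010111100001110 has 16 ones => parity 0

0


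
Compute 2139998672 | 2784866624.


0b1111111100011011100100111010000 | 0b10100101111111011011000101000000 = 0b11111111111111011111100111010000 = 4294834640

4294834640


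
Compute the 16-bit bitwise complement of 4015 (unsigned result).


~0b111110101111 = 0b1111000001010000 = 61520 (16-bit unsigned)

61520


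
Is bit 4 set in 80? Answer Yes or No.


0b1010000, bit 4 = 1. Yes

Yes


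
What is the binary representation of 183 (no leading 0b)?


183 = 10110111 in binary

10110111


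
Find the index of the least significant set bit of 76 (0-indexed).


0b1001100. Lowest set bit at position 2

2


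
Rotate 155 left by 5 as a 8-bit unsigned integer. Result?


Rotate 0b10011011 left by 5 (8-bit) = 0b1110011 = 115

115


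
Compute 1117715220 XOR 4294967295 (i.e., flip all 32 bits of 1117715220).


1117715220 ^ 4294967295 = 3177252075

3177252075


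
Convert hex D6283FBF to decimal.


D6283FBF hex = 3592961983 decimal

3592961983


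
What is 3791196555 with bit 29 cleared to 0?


3791196555 & ~(1 << 29) = 3254325643

3254325643


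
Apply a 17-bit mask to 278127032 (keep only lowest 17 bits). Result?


278127032 & 131071 = 123320

123320


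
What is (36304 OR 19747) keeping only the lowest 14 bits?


Step 1: 36304 | 19747 = 52723
Step 2: 52723 & 16383 = 3571

3571


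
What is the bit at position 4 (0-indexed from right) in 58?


0b111010, position 4 = 1

1


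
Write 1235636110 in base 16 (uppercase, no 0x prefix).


1235636110 = 49A64F8E hex

49A64F8E


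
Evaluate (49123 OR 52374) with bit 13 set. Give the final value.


Step 1: 49123 | 52374 = 65527
Step 2: 65527 | (1 << 13) = 65527 | 8192 = 65527

65527


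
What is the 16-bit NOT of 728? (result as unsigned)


~0b1011011000 = 0b1111110100100111 = 64807 (16-bit unsigned)

64807


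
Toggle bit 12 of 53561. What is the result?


53561 ^ (1 << 12) = 53561 ^ 4096 = 49465

49465


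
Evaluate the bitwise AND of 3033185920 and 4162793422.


0b10110100110010101011111010000000 & 0b11111000000111110010111111001110 = 0b10110000000010100010111010000000 = 2953457280

2953457280


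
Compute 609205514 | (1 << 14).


609205514 | (1 << 14) = 609205514 | 16384 = 609221898

609221898


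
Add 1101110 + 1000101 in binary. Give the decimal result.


1101110 + 1000101 = 10110011 = 179

179


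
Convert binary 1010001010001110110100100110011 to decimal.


1010001010001110110100100110011 in decimal = 1363634483

1363634483


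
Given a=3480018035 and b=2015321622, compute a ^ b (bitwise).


3480018035 ^ 2015321622 = 3077800549

3077800549


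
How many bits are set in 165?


0b10100101 has 4 set bits

4


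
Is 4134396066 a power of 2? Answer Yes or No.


0b11110110011011011110000010100010. Multiple bits set => No

No


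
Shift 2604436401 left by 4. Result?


0b10011011001111001000101110110001 << 4 = 0b100110110011110010001011101100010000 = 41670982416

41670982416


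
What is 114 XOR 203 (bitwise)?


0b1110010 ^ 0b11001011 = 0b10111001 = 185

185


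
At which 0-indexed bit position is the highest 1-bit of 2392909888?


0b10001110101000001110100001000000. Highest set bit at position 31

31


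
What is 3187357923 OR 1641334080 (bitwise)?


0b10111101111110110011100011100011 | 0b1100001110101001100010101000000 = 0b11111101111111111111110111100011 = 4261412323

4261412323


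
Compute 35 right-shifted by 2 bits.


0b100011 >> 2 = 0b1000 = 8

8


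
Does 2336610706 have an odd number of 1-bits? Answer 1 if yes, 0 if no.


0b10001011010001011101100110010010 has 15 ones => parity 1

1


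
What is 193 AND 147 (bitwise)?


0b11000001 & 0b10010011 = 0b10000001 = 129

129


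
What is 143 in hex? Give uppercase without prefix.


143 = 8F hex

8F


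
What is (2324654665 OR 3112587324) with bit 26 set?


Step 1: 2324654665 | 3112587324 = 3146742397
Step 2: 3146742397 | (1 << 26) = 3146742397 | 67108864 = 3213851261

3213851261


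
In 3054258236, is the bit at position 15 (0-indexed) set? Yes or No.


0b10110110000011000100100000111100, bit 15 = 0. No

No


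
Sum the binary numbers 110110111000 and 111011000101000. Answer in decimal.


110110111000 + 111011000101000 = 1000001111100000 = 33760

33760


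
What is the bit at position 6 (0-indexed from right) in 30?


0b11110, position 6 = 0

0


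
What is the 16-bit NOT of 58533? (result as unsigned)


~0b1110010010100101 = 0b1101101011010 = 7002 (16-bit unsigned)

7002


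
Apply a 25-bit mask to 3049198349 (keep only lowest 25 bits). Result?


3049198349 & 33554431 = 29299469

29299469


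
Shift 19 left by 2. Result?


0b10011 << 2 = 0b1001100 = 76

76


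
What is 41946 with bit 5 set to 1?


41946 | (1 << 5) = 41946 | 32 = 41978

41978


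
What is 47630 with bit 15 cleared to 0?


47630 & ~(1 << 15) = 14862

14862


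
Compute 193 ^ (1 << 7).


193 ^ (1 << 7) = 193 ^ 128 = 65

65


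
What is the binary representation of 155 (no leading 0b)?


155 = 10011011 in binary

10011011


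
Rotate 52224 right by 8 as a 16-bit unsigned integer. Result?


Rotate 0b1100110000000000 right by 8 (16-bit) = 0b11001100 = 204

204


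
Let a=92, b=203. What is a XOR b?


92 ^ 203 = 151

151


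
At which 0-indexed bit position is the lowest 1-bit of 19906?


0b100110111000010. Lowest set bit at position 1

1


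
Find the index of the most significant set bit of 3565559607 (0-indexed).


0b11010100100001100001111100110111. Highest set bit at position 31

31


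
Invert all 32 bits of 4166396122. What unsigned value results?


4166396122 ^ 4294967295 = 128571173

128571173


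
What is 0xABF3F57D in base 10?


ABF3F57D hex = 2884892029 decimal

2884892029


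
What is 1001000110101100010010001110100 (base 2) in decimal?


1001000110101100010010001110100 in decimal = 1221993588

1221993588


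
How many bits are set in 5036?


0b1001110101100 has 7 set bits

7


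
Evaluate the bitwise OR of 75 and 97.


0b1001011 | 0b1100001 = 0b1101011 = 107

107


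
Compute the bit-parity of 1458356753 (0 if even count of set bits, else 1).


0b1010110111011001100001000010001 has 14 ones => parity 0

0


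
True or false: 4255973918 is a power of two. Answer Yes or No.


0b11111101101011010000001000011110. Multiple bits set => No

No


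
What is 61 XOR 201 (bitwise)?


0b111101 ^ 0b11001001 = 0b11110100 = 244

244


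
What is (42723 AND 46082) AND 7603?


Step 1: 42723 & 46082 = 41986
Step 2: 41986 & 7603 = 1026

1026


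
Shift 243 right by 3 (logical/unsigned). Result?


0b11110011 >> 3 = 0b11110 = 30

30


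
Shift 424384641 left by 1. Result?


0b11001010010111001100010000001 << 1 = 0b110010100101110011000100000010 = 848769282

848769282


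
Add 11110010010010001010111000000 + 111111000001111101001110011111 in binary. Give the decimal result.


11110010010010001010111000000 + 111111000001111101001110011111 = 1011101010100001110100101011111 = 1565583711

1565583711


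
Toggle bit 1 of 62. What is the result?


62 ^ (1 << 1) = 62 ^ 2 = 60

60


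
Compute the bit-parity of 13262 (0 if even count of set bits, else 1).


0b11001111001110 has 9 ones => parity 1

1


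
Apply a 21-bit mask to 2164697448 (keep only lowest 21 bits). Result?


2164697448 & 2097151 = 436584

436584


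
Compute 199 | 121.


0b11000111 | 0b1111001 = 0b11111111 = 255

255


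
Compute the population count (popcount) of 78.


0b1001110 has 4 set bits

4


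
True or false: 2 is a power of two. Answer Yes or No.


0b10. Only one bit set => Yes

Yes
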